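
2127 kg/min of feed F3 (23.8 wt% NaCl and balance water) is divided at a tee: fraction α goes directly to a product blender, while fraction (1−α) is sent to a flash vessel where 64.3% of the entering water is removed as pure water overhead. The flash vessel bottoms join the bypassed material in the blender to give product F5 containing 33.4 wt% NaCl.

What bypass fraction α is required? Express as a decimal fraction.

0.413

All 2127×0.238 = 506.23 kg/min of NaCl reaches F5, so F5 = 506.23/0.334 = 1515.6 kg/min and vapour = 611.35 kg/min.
The evaporator receives (1−α)·2127 of feed at 0.762 water and removes 0.643 of that water:
0.643×0.762×(1−α)×2127 = 611.35
(1−α) = 611.35/1042.2 = 0.5866;  α = 0.4134.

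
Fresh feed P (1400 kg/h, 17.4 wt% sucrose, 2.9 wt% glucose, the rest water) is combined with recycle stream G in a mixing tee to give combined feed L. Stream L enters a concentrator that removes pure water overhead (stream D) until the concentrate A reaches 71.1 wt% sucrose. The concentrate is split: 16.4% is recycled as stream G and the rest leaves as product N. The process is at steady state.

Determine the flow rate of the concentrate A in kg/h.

409.8 kg/h

Overall sucrose balance (none leaves overhead): sucrose in fresh feed = sucrose in product, i.e. 1400×0.174 = (1−0.164)·A·0.711.
A = 243.6/(0.711×0.836) = 409.83 kg/h.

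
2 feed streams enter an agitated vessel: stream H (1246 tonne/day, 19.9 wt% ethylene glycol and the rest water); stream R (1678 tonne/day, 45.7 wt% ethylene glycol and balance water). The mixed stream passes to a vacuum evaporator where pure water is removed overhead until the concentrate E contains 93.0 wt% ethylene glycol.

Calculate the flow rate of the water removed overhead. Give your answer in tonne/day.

ethylene glycol entering = 1246×0.199 + 1678×0.457 = 1014.8 tonne/day.
All ethylene glycol reports to E, so E = 1014.8/0.930 = 1091.2 tonne/day.
Total feed = 2924 tonne/day; overhead = 2924 − 1091.2 = 1832.8 tonne/day.

1833 tonne/day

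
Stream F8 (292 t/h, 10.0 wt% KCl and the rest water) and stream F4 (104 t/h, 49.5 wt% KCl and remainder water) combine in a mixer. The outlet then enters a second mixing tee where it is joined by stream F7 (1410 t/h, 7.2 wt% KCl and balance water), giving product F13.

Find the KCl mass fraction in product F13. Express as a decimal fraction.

0.101

Overall, product flow = 1806 t/h.
KCl in = 292×0.100 + 104×0.495 + 1410×0.072 = 182.2 t/h.
KCl fraction in F13 = 0.101.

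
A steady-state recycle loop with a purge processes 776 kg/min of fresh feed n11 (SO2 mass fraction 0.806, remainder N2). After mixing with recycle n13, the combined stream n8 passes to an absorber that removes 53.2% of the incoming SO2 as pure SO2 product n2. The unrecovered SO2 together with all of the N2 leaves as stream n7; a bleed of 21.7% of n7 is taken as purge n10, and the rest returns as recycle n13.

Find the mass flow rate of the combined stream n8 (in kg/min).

1681 kg/min

N2 enters only via n11 and leaves only via the purge: 776×0.194 = 0.217×(N2 in n7), and the absorber passes all N2, so N2 in n8 = N2 in n7 = 693.75 kg/min.
SO2 in n8: m_A = 776×0.806 + (1−0.217)·(1−0.532)·m_A, so m_A = 625.46/0.6336 = 987.22 kg/min.
n8 = 987.22 + 693.75 = 1681 kg/min.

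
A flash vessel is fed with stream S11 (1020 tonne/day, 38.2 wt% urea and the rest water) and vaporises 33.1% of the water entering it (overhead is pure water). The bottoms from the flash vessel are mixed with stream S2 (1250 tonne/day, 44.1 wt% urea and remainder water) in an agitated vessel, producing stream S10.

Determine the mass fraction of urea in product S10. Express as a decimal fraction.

0.456

Vapour removed = 0.331×0.618×1020 = 208.65 tonne/day; concentrate = 811.35 tonne/day.
urea reaching the mixer = 389.64 (from concentrate) + 1250×0.441 = 940.89 tonne/day.
Product flow = 811.35 + 1250 = 2061.4 tonne/day; urea fraction = 0.456.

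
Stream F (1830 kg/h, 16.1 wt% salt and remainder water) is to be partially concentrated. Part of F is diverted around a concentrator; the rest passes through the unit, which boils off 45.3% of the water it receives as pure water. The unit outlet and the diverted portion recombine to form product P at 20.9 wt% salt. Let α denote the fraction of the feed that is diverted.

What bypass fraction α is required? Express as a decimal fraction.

0.396

All 1830×0.161 = 294.63 kg/h of salt reaches P, so P = 294.63/0.209 = 1409.7 kg/h and vapour = 420.29 kg/h.
The evaporator receives (1−α)·1830 of feed at 0.839 water and removes 0.453 of that water:
0.453×0.839×(1−α)×1830 = 420.29
(1−α) = 420.29/695.52 = 0.6043;  α = 0.3957.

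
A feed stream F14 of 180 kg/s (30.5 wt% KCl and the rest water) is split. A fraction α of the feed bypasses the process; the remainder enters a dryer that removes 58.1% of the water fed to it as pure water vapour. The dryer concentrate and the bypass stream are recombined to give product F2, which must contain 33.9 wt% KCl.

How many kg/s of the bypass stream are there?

135.3 kg/s

All 180×0.305 = 54.9 kg/s of KCl reaches F2, so F2 = 54.9/0.339 = 161.95 kg/s and vapour = 18.053 kg/s.
The evaporator receives (1−α)·180 of feed at 0.695 water and removes 0.581 of that water:
0.581×0.695×(1−α)×180 = 18.053
(1−α) = 18.053/72.683 = 0.2484;  α = 0.7516.
Bypass flow = 0.7516×180 = 135.29 kg/s.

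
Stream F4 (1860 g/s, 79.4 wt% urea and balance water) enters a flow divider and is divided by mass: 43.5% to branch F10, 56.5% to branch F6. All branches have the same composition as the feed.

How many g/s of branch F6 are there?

Branch F6 flow = 0.565×1860 = 1050.9 g/s.

1051 g/s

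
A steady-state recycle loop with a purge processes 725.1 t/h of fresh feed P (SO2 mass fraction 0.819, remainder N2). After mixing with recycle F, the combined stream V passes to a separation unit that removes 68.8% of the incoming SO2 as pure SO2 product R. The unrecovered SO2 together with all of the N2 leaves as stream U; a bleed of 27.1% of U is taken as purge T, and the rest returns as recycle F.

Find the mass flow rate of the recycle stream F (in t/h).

527.9 t/h

N2 enters only via P and leaves only via the purge: 725.1×0.181 = 0.271×(N2 in U), and the separation unit passes all N2, so N2 in V = N2 in U = 484.29 t/h.
SO2 in V: m_A = 725.1×0.819 + (1−0.271)·(1−0.688)·m_A, so m_A = 593.86/0.7726 = 768.7 t/h.
U = (1−0.688)×768.7 + 484.29 = 724.12 t/h.
Recycle F = (1−0.271)×724.12 = 527.89 t/h.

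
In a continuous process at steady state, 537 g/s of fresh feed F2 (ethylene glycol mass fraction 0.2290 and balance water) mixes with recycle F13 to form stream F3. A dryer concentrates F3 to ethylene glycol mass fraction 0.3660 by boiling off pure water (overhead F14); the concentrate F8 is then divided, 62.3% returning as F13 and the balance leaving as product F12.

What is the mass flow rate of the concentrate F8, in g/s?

891.2 g/s

Overall ethylene glycol balance (none leaves overhead): ethylene glycol in fresh feed = ethylene glycol in product, i.e. 537×0.229 = (1−0.623)·F8·0.366.
F8 = 122.97/(0.366×0.377) = 891.22 g/s.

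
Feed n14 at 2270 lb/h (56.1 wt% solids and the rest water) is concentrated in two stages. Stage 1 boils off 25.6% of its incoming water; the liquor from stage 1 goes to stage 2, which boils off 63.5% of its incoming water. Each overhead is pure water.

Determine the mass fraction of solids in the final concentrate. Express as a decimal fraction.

0.825

water in feed = 2270×0.439 = 996.53 lb/h.
After stage 1: water left = (1−0.256)×996.53 = 741.42; stream total = 2014.9 lb/h.
After stage 2: water left = (1−0.635)×741.42 = 270.62; final concentrate = 1544.1 lb/h.
solids fraction = 1273.5/1544.1 = 0.825.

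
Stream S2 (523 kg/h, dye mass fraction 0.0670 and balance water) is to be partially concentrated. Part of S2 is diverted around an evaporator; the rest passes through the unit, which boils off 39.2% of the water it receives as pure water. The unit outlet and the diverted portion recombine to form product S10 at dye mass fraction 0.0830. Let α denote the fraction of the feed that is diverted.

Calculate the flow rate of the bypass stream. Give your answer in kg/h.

247.3 kg/h

All 523×0.067 = 35.041 kg/h of dye reaches S10, so S10 = 35.041/0.083 = 422.18 kg/h and vapour = 100.82 kg/h.
The evaporator receives (1−α)·523 of feed at 0.933 water and removes 0.392 of that water:
0.392×0.933×(1−α)×523 = 100.82
(1−α) = 100.82/191.28 = 0.5271;  α = 0.4729.
Bypass flow = 0.4729×523 = 247.34 kg/h.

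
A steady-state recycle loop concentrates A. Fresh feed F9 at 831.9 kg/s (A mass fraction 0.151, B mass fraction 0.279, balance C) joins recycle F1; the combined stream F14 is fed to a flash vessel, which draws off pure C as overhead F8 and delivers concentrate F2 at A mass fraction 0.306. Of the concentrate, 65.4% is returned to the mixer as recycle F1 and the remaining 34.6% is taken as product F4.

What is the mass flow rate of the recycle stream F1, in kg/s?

Overall A balance (none leaves overhead): A in fresh feed = A in product, i.e. 831.9×0.151 = (1−0.654)·F2·0.306.
F2 = 125.62/(0.306×0.346) = 1186.5 kg/s.
Recycle F1 = 0.654×1186.5 = 775.94 kg/s.

775.9 kg/s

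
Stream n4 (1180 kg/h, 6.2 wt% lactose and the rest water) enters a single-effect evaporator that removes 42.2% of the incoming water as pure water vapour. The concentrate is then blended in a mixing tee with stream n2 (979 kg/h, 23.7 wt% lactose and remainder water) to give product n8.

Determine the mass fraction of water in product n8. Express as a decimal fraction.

0.820

Vapour removed = 0.422×0.938×1180 = 467.09 kg/h; concentrate = 712.91 kg/h.
water reaching the mixer = 639.75 (from concentrate) + 979×0.763 = 1386.7 kg/h.
Product flow = 712.91 + 979 = 1691.9 kg/h; water fraction = 0.820.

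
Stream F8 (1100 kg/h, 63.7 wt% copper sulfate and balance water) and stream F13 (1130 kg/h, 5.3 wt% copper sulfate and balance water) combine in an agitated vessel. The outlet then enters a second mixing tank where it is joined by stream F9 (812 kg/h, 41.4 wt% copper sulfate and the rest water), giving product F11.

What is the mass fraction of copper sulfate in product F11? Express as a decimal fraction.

Overall, product flow = 3042 kg/h.
copper sulfate in = 1100×0.637 + 1130×0.053 + 812×0.414 = 1096.8 kg/h.
copper sulfate fraction in F11 = 0.361.

0.361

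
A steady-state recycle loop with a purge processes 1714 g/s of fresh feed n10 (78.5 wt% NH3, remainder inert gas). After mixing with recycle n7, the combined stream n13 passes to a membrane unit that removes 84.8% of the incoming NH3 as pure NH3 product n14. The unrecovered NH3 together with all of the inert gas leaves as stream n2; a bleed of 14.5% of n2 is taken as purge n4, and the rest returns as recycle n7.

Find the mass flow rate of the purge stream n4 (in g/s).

402.6 g/s

inert gas enters only via n10 and leaves only via the purge: 1714×0.215 = 0.145×(inert gas in n2), and the membrane unit passes all inert gas, so inert gas in n13 = inert gas in n2 = 2541.4 g/s.
NH3 in n13: m_A = 1714×0.785 + (1−0.145)·(1−0.848)·m_A, so m_A = 1345.5/0.8700 = 1546.5 g/s.
n2 = (1−0.848)×1546.5 + 2541.4 = 2776.5 g/s.
Purge n4 = 0.145×2776.5 = 402.59 g/s.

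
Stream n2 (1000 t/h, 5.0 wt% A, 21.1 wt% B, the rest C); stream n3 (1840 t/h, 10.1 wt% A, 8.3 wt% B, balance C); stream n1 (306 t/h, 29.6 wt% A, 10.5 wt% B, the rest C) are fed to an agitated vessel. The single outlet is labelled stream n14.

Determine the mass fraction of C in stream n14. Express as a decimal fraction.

Total flow out = 1000 + 1840 + 306 = 3146 t/h.
C in = 1000×0.739 + 1840×0.816 + 306×0.599 = 2423.7 t/h.
C mass fraction in n14 = 2423.7/3146 = 0.7704.

0.7704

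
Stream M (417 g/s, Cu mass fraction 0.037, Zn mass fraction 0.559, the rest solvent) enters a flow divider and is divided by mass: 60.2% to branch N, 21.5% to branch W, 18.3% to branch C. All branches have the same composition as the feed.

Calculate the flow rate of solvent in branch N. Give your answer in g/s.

Branch N total = 0.602×417 = 251.03 g/s.
solvent in N = 0.404×251.03 = 101.42 g/s.

101.4 g/s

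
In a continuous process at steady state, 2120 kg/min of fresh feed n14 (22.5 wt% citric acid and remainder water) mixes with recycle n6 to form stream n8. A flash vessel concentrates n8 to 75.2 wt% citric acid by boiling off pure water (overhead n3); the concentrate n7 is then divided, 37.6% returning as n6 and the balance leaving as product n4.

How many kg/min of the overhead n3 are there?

1486 kg/min

Overall citric acid balance (none leaves overhead): citric acid in fresh feed = citric acid in product, i.e. 2120×0.225 = (1−0.376)·n7·0.752.
n7 = 477/(0.752×0.624) = 1016.5 kg/min.
Recycle n6 = 0.376×1016.5 = 382.21 kg/min.
Combined feed n8 = 2120 + 382.21 = 2502.2 kg/min.
Overhead n3 = n8 − n7 = 2502.2 − 1016.5 = 1485.7 kg/min.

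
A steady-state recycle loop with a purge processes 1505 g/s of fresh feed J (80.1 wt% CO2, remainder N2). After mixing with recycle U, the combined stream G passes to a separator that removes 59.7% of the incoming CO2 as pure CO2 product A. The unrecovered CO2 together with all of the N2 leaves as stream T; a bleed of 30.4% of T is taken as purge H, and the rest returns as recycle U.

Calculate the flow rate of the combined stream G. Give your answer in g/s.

2661 g/s

N2 enters only via J and leaves only via the purge: 1505×0.199 = 0.304×(N2 in T), and the separator passes all N2, so N2 in G = N2 in T = 985.18 g/s.
CO2 in G: m_A = 1505×0.801 + (1−0.304)·(1−0.597)·m_A, so m_A = 1205.5/0.7195 = 1675.4 g/s.
G = 1675.4 + 985.18 = 2660.6 g/s.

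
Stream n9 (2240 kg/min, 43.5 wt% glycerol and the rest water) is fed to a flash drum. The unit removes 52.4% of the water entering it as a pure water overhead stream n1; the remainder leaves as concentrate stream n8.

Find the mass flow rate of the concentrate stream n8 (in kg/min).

1577 kg/min

water entering = 2240×0.565 = 1265.6 kg/min; overhead removed = 0.524×1265.6 = 663.17 kg/min.
Concentrate = 2240 − 663.17 = 1576.8 kg/min.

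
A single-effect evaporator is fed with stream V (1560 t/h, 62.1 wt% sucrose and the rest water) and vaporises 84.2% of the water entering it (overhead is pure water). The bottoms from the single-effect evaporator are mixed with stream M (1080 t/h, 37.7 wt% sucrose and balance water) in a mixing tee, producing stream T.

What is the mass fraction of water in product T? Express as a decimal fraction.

0.358

Vapour removed = 0.842×0.379×1560 = 497.82 t/h; concentrate = 1062.2 t/h.
water reaching the mixer = 93.416 (from concentrate) + 1080×0.623 = 766.26 t/h.
Product flow = 1062.2 + 1080 = 2142.2 t/h; water fraction = 0.358.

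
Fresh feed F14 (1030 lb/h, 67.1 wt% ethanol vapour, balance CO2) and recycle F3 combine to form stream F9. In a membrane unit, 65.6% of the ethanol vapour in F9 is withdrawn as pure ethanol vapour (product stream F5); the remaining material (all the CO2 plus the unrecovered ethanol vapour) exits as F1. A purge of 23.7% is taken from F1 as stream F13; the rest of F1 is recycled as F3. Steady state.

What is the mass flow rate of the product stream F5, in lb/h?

ethanol vapour in F9: m_A = 1030×0.671 + (1−0.237)·(1−0.656)·m_A, so m_A = 691.13/0.7375 = 937.09 lb/h.
Product F5 = 0.656×937.09 = 614.73 lb/h.

614.7 lb/h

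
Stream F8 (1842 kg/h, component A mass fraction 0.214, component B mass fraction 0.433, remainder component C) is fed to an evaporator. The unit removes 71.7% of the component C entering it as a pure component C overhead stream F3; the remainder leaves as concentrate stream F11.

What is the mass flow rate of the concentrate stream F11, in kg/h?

1376 kg/h

component C entering = 1842×0.353 = 650.23 kg/h; overhead removed = 0.717×650.23 = 466.21 kg/h.
Concentrate = 1842 − 466.21 = 1375.8 kg/h.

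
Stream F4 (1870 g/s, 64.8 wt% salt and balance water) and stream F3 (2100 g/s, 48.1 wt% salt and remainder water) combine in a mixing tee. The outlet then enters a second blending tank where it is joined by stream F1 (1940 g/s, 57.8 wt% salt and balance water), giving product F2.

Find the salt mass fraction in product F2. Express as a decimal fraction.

Overall, product flow = 5910 g/s.
salt in = 1870×0.648 + 2100×0.481 + 1940×0.578 = 3343.2 g/s.
salt fraction in F2 = 0.566.

0.566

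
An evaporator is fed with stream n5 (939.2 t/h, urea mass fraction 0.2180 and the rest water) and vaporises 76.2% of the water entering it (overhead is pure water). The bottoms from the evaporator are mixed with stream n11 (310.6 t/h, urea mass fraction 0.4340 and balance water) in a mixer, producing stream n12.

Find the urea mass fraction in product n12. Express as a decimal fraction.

Vapour removed = 0.762×0.782×939.2 = 559.65 t/h; concentrate = 379.55 t/h.
urea reaching the mixer = 204.75 (from concentrate) + 310.6×0.434 = 339.55 t/h.
Product flow = 379.55 + 310.6 = 690.15 t/h; urea fraction = 0.4920.

0.4920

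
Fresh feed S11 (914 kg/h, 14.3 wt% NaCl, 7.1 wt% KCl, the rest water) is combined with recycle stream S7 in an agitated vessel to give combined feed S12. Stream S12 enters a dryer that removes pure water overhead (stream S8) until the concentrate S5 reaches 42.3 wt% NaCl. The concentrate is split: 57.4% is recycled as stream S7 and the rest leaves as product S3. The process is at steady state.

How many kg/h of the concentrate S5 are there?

725.3 kg/h

Overall NaCl balance (none leaves overhead): NaCl in fresh feed = NaCl in product, i.e. 914×0.143 = (1−0.574)·S5·0.423.
S5 = 130.7/(0.423×0.426) = 725.32 kg/h.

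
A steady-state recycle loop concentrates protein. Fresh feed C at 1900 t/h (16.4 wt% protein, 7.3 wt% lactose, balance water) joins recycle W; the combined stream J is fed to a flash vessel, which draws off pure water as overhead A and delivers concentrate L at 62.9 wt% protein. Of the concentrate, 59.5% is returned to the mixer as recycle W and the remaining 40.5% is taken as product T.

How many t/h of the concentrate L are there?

1223 t/h

Overall protein balance (none leaves overhead): protein in fresh feed = protein in product, i.e. 1900×0.164 = (1−0.595)·L·0.629.
L = 311.6/(0.629×0.405) = 1223.2 t/h.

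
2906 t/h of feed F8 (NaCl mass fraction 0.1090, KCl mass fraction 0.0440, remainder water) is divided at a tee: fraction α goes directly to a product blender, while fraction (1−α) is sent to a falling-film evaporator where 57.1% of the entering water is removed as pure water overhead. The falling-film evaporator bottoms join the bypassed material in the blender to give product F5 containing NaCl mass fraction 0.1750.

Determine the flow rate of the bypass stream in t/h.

639.9 t/h

All 2906×0.109 = 316.75 t/h of NaCl reaches F5, so F5 = 316.75/0.175 = 1810 t/h and vapour = 1096 t/h.
The evaporator receives (1−α)·2906 of feed at 0.847 water and removes 0.571 of that water:
0.571×0.847×(1−α)×2906 = 1096
(1−α) = 1096/1405.4 = 0.7798;  α = 0.2202.
Bypass flow = 0.2202×2906 = 639.88 t/h.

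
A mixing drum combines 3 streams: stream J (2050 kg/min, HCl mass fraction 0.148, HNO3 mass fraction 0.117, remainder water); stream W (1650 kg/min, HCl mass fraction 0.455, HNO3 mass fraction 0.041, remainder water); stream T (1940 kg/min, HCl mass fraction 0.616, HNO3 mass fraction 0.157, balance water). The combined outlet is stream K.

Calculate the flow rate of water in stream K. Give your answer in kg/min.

water out = water in = 2050×0.735 + 1650×0.504 + 1940×0.227 = 2778.7 kg/min.

2779 kg/min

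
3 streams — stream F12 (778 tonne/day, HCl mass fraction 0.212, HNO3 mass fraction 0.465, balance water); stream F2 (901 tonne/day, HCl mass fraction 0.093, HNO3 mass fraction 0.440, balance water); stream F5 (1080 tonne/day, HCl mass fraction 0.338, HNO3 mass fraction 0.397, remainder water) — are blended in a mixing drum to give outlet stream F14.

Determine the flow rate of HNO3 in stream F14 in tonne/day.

1187 tonne/day

HNO3 out = HNO3 in = 778×0.465 + 901×0.440 + 1080×0.397 = 1187 tonne/day.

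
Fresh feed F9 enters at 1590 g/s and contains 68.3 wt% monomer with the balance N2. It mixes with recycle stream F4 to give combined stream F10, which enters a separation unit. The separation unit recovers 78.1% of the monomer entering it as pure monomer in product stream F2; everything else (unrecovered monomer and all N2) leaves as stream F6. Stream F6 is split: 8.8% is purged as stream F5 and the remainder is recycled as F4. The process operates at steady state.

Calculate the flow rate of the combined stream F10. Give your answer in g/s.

N2 enters only via F9 and leaves only via the purge: 1590×0.317 = 0.088×(N2 in F6), and the separation unit passes all N2, so N2 in F10 = N2 in F6 = 5727.6 g/s.
monomer in F10: m_A = 1590×0.683 + (1−0.088)·(1−0.781)·m_A, so m_A = 1086/0.8003 = 1357 g/s.
F10 = 1357 + 5727.6 = 7084.6 g/s.

7085 g/s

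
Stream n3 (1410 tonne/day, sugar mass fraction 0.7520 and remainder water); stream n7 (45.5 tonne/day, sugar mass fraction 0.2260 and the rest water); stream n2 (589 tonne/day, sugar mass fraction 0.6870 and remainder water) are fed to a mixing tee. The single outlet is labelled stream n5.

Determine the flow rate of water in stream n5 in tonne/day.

water out = water in = 1410×0.248 + 45.5×0.774 + 589×0.313 = 569.25 tonne/day.

569.3 tonne/day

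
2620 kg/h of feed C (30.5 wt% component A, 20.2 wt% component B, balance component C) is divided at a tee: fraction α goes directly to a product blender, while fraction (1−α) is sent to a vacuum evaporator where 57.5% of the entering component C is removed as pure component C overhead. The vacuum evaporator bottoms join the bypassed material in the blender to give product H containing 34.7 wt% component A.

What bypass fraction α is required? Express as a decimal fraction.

All 2620×0.305 = 799.1 kg/h of component A reaches H, so H = 799.1/0.347 = 2302.9 kg/h and vapour = 317.12 kg/h.
The evaporator receives (1−α)·2620 of feed at 0.493 component C and removes 0.575 of that component C:
0.575×0.493×(1−α)×2620 = 317.12
(1−α) = 317.12/742.7 = 0.4270;  α = 0.5730.

0.573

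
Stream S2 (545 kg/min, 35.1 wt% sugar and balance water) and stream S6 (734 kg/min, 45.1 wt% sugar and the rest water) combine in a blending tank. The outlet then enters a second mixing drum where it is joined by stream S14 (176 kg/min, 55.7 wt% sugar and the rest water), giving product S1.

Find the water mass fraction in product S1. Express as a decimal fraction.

0.574

Overall, product flow = 1455 kg/min.
water in = 545×0.649 + 734×0.549 + 176×0.443 = 834.64 kg/min.
water fraction in S1 = 0.574.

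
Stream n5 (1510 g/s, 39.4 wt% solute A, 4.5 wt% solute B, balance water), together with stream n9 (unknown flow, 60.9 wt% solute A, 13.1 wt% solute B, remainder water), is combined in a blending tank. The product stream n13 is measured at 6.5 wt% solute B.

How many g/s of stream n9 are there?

457.6 g/s

Let n9 be the unknown flow. Total out = 1510 + n9.
solute B balance: 67.95 + 0.131·n9 = 0.065·(1510 + n9)
(0.131 − 0.065)·n9 = 0.065×1510 − 67.95 = 30.2
n9 = 30.2 / 0.066 = 457.58 g/s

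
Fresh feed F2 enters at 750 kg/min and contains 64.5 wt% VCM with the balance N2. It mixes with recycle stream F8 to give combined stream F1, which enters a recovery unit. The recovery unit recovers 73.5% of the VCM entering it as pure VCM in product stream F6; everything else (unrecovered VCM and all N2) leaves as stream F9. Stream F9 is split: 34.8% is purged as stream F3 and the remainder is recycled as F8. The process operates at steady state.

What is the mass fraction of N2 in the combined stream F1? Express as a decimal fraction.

0.567

N2 enters only via F2 and leaves only via the purge: 750×0.355 = 0.348×(N2 in F9), and the recovery unit passes all N2, so N2 in F1 = N2 in F9 = 765.09 kg/min.
VCM in F1: m_A = 750×0.645 + (1−0.348)·(1−0.735)·m_A, so m_A = 483.75/0.8272 = 584.79 kg/min.
F1 = 584.79 + 765.09 = 1349.9 kg/min.
N2 fraction in F1 = 765.09/1349.9 = 0.567.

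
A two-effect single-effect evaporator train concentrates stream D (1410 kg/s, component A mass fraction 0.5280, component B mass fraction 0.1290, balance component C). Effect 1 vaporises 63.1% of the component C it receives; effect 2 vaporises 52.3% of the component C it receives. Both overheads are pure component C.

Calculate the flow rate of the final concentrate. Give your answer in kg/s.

1011 kg/s

component C in feed = 1410×0.343 = 483.63 kg/s.
After stage 1: component C left = (1−0.631)×483.63 = 178.46; stream total = 1104.8 kg/s.
After stage 2: component C left = (1−0.523)×178.46 = 85.125; final concentrate = 1011.5 kg/s.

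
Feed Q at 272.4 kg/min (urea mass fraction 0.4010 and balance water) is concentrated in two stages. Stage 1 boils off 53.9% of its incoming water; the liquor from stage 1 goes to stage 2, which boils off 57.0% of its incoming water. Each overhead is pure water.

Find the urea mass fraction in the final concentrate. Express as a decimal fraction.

water in feed = 272.4×0.599 = 163.17 kg/min.
After stage 1: water left = (1−0.539)×163.17 = 75.22; stream total = 184.45 kg/min.
After stage 2: water left = (1−0.570)×75.22 = 32.345; final concentrate = 141.58 kg/min.
urea fraction = 109.23/141.58 = 0.7715.

0.7715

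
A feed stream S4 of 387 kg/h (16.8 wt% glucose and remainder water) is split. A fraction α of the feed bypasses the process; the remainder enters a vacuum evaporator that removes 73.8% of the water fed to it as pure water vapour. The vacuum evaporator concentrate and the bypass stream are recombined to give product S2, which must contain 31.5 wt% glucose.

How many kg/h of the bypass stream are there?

92.87 kg/h

All 387×0.168 = 65.016 kg/h of glucose reaches S2, so S2 = 65.016/0.315 = 206.4 kg/h and vapour = 180.6 kg/h.
The evaporator receives (1−α)·387 of feed at 0.832 water and removes 0.738 of that water:
0.738×0.832×(1−α)×387 = 180.6
(1−α) = 180.6/237.62 = 0.7600;  α = 0.2400.
Bypass flow = 0.2400×387 = 92.871 kg/h.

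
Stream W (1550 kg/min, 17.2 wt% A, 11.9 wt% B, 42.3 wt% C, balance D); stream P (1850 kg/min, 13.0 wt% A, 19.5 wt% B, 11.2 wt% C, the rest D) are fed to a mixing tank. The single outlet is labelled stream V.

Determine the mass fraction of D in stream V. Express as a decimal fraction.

Total flow out = 1550 + 1850 = 3400 kg/min.
D in = 1550×0.286 + 1850×0.563 = 1484.8 kg/min.
D mass fraction in V = 1484.8/3400 = 0.437.

0.437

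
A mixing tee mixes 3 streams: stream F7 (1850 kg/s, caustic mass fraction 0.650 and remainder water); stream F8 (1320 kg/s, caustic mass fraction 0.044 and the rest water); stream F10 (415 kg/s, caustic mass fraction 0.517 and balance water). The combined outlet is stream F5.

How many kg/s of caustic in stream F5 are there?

caustic out = caustic in = 1850×0.650 + 1320×0.044 + 415×0.517 = 1475.1 kg/s.

1475 kg/s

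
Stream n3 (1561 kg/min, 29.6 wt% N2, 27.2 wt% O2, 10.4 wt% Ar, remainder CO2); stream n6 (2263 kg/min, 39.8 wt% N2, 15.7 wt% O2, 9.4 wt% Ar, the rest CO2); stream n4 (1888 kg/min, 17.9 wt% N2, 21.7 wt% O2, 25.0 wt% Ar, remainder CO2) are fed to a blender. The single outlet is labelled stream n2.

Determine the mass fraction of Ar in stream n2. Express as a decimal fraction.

0.148

Total flow out = 1561 + 2263 + 1888 = 5712 kg/min.
Ar in = 1561×0.104 + 2263×0.094 + 1888×0.250 = 847.07 kg/min.
Ar mass fraction in n2 = 847.07/5712 = 0.148.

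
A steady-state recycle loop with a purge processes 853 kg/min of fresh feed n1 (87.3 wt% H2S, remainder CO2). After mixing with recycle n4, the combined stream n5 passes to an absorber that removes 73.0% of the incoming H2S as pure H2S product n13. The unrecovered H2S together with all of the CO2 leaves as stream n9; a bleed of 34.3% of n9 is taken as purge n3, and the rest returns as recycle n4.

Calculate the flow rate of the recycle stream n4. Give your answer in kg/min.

368.1 kg/min

CO2 enters only via n1 and leaves only via the purge: 853×0.127 = 0.343×(CO2 in n9), and the absorber passes all CO2, so CO2 in n5 = CO2 in n9 = 315.83 kg/min.
H2S in n5: m_A = 853×0.873 + (1−0.343)·(1−0.730)·m_A, so m_A = 744.67/0.8226 = 905.25 kg/min.
n9 = (1−0.730)×905.25 + 315.83 = 560.25 kg/min.
Recycle n4 = (1−0.343)×560.25 = 368.09 kg/min.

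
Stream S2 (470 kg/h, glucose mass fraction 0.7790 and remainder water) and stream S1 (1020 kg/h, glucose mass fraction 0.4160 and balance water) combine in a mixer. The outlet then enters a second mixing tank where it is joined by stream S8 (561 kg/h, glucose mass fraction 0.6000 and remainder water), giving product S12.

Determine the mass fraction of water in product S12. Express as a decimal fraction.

0.4505

Overall, product flow = 2051 kg/h.
water in = 470×0.221 + 1020×0.584 + 561×0.400 = 923.95 kg/h.
water fraction in S12 = 0.4505.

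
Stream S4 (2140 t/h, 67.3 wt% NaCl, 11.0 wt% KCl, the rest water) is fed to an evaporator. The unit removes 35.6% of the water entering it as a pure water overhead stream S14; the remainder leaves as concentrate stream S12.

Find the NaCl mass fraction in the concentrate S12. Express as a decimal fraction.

0.729

NaCl is not removed: 2140×0.673 = 1440.2 t/h of NaCl enters S12.
water entering = 2140×0.217 = 464.38 t/h; overhead removed = 0.356×464.38 = 165.32 t/h.
Concentrate = 2140 − 165.32 = 1974.7 t/h.
Mass fraction = 1440.2/1974.7 = 0.729.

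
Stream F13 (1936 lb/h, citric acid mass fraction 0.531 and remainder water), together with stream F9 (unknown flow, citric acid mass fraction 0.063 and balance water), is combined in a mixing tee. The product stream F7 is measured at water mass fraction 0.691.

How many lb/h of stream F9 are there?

Let F9 be the unknown flow. Total out = 1936 + F9.
water balance: 907.98 + 0.937·F9 = 0.691·(1936 + F9)
(0.937 − 0.691)·F9 = 0.691×1936 − 907.98 = 429.79
F9 = 429.79 / 0.246 = 1747.1 lb/h

1747 lb/h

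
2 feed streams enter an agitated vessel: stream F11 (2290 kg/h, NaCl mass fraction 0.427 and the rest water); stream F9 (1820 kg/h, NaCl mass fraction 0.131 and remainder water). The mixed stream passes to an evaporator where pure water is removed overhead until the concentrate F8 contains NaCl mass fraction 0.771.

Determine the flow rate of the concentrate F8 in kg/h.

1577 kg/h

NaCl entering = 2290×0.427 + 1820×0.131 = 1216.2 kg/h.
All NaCl reports to F8, so F8 = 1216.2/0.771 = 1577.5 kg/h.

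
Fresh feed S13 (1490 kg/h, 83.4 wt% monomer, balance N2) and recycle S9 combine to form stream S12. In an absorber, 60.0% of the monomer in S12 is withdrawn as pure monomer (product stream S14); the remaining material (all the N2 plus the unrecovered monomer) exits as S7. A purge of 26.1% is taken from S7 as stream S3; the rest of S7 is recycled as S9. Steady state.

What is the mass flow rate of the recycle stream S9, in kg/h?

1222 kg/h

N2 enters only via S13 and leaves only via the purge: 1490×0.166 = 0.261×(N2 in S7), and the absorber passes all N2, so N2 in S12 = N2 in S7 = 947.66 kg/h.
monomer in S12: m_A = 1490×0.834 + (1−0.261)·(1−0.600)·m_A, so m_A = 1242.7/0.7044 = 1764.1 kg/h.
S7 = (1−0.600)×1764.1 + 947.66 = 1653.3 kg/h.
Recycle S9 = (1−0.261)×1653.3 = 1221.8 kg/h.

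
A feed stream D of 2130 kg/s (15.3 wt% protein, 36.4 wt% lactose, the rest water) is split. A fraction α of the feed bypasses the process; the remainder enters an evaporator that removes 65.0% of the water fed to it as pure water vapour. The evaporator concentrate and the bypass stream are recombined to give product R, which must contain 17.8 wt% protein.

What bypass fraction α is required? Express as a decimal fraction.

0.553

All 2130×0.153 = 325.89 kg/s of protein reaches R, so R = 325.89/0.178 = 1830.8 kg/s and vapour = 299.16 kg/s.
The evaporator receives (1−α)·2130 of feed at 0.483 water and removes 0.650 of that water:
0.650×0.483×(1−α)×2130 = 299.16
(1−α) = 299.16/668.71 = 0.4474;  α = 0.5526.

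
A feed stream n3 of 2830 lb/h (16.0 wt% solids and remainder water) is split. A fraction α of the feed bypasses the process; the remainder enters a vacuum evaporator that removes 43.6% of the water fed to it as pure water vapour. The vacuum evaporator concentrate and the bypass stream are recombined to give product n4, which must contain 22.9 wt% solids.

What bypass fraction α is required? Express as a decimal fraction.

0.177

All 2830×0.160 = 452.8 lb/h of solids reaches n4, so n4 = 452.8/0.229 = 1977.3 lb/h and vapour = 852.71 lb/h.
The evaporator receives (1−α)·2830 of feed at 0.840 water and removes 0.436 of that water:
0.436×0.840×(1−α)×2830 = 852.71
(1−α) = 852.71/1036.5 = 0.8227;  α = 0.1773.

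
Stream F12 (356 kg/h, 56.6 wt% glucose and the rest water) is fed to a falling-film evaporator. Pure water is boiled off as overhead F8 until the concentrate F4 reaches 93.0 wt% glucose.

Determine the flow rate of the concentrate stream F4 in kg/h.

216.7 kg/h

glucose is conserved: 356×0.566 = 201.5 kg/h all reports to the concentrate.
Concentrate = 201.5/(target fraction) = 216.66 kg/h.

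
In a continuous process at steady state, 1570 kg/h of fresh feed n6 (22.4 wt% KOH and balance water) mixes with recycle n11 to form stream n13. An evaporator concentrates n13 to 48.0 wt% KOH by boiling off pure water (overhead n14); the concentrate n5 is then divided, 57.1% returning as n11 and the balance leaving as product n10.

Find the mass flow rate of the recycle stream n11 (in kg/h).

975.2 kg/h

Overall KOH balance (none leaves overhead): KOH in fresh feed = KOH in product, i.e. 1570×0.224 = (1−0.571)·n5·0.480.
n5 = 351.68/(0.480×0.429) = 1707.8 kg/h.
Recycle n11 = 0.571×1707.8 = 975.18 kg/h.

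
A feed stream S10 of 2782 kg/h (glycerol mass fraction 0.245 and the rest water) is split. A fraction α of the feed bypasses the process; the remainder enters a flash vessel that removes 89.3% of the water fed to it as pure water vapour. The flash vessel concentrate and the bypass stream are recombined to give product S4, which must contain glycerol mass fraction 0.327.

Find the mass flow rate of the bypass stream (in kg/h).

1747 kg/h

All 2782×0.245 = 681.59 kg/h of glycerol reaches S4, so S4 = 681.59/0.327 = 2084.4 kg/h and vapour = 697.63 kg/h.
The evaporator receives (1−α)·2782 of feed at 0.755 water and removes 0.893 of that water:
0.893×0.755×(1−α)×2782 = 697.63
(1−α) = 697.63/1875.7 = 0.3719;  α = 0.6281.
Bypass flow = 0.6281×2782 = 1747.3 kg/h.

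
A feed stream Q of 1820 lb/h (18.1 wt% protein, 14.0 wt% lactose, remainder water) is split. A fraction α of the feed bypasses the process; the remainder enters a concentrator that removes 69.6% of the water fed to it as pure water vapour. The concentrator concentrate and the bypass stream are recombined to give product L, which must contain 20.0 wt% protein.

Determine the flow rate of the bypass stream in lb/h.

1454 lb/h

All 1820×0.181 = 329.42 lb/h of protein reaches L, so L = 329.42/0.200 = 1647.1 lb/h and vapour = 172.9 lb/h.
The evaporator receives (1−α)·1820 of feed at 0.679 water and removes 0.696 of that water:
0.696×0.679×(1−α)×1820 = 172.9
(1−α) = 172.9/860.1 = 0.2010;  α = 0.7990.
Bypass flow = 0.7990×1820 = 1454.1 lb/h.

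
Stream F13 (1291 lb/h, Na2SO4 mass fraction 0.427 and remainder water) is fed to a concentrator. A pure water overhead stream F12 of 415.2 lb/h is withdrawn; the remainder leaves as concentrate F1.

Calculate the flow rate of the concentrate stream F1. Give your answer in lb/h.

875.8 lb/h

Concentrate = 1291 − 415.2 = 875.8 lb/h.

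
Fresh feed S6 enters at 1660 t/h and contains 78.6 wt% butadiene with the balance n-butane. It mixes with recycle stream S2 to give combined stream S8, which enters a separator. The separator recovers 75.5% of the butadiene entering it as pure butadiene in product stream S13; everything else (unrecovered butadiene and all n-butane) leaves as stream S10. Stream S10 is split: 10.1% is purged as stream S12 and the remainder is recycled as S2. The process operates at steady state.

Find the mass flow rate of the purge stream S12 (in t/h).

n-butane enters only via S6 and leaves only via the purge: 1660×0.214 = 0.101×(n-butane in S10), and the separator passes all n-butane, so n-butane in S8 = n-butane in S10 = 3517.2 t/h.
butadiene in S8: m_A = 1660×0.786 + (1−0.101)·(1−0.755)·m_A, so m_A = 1304.8/0.7797 = 1673.3 t/h.
S10 = (1−0.755)×1673.3 + 3517.2 = 3927.2 t/h.
Purge S12 = 0.101×3927.2 = 396.65 t/h.

396.6 t/h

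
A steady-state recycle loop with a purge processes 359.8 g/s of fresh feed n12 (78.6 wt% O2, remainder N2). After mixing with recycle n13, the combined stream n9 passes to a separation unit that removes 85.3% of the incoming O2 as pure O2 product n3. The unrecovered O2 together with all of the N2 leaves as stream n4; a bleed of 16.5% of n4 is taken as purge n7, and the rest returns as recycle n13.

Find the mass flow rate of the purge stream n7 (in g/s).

N2 enters only via n12 and leaves only via the purge: 359.8×0.214 = 0.165×(N2 in n4), and the separation unit passes all N2, so N2 in n9 = N2 in n4 = 466.65 g/s.
O2 in n9: m_A = 359.8×0.786 + (1−0.165)·(1−0.853)·m_A, so m_A = 282.8/0.8773 = 322.37 g/s.
n4 = (1−0.853)×322.37 + 466.65 = 514.04 g/s.
Purge n7 = 0.165×514.04 = 84.816 g/s.

84.82 g/s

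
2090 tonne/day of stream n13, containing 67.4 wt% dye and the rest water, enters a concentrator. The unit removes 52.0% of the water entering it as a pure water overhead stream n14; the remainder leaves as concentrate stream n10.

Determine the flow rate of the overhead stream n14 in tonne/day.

water entering = 2090×0.326 = 681.34 tonne/day; overhead removed = 0.520×681.34 = 354.3 tonne/day.

354.3 tonne/day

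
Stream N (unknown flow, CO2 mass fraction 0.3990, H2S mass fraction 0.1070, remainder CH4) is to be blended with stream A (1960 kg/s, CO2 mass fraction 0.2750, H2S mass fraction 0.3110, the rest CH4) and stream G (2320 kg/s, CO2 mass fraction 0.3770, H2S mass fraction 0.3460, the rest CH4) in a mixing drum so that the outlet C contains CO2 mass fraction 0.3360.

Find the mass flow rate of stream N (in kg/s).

387.9 kg/s

Let N be the unknown flow. Total out = 4280 + N.
CO2 balance: 1413.6 + 0.399·N = 0.336·(4280 + N)
(0.399 − 0.336)·N = 0.336×4280 − 1413.6 = 24.44
N = 24.44 / 0.063 = 387.94 kg/s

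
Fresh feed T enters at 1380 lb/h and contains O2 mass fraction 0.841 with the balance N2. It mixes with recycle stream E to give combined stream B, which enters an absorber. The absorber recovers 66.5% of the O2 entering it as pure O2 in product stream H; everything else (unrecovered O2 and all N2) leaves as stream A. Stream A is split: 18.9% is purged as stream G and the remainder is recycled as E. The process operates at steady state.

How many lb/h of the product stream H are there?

O2 in B: m_A = 1380×0.841 + (1−0.189)·(1−0.665)·m_A, so m_A = 1160.6/0.7283 = 1593.5 lb/h.
Product H = 0.665×1593.5 = 1059.7 lb/h.

1060 lb/h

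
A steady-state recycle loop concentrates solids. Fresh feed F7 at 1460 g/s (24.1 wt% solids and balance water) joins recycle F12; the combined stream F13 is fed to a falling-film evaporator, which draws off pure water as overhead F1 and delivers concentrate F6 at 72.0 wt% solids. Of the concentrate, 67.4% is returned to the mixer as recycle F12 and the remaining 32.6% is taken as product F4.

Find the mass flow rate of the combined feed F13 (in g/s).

2470 g/s

Overall solids balance (none leaves overhead): solids in fresh feed = solids in product, i.e. 1460×0.241 = (1−0.674)·F6·0.720.
F6 = 351.86/(0.720×0.326) = 1499.1 g/s.
Recycle F12 = 0.674×1499.1 = 1010.4 g/s.
Combined feed F13 = 1460 + 1010.4 = 2470.4 g/s.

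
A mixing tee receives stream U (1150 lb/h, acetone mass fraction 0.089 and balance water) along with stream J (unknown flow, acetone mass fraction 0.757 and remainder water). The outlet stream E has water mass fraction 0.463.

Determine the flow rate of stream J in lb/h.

Let J be the unknown flow. Total out = 1150 + J.
water balance: 1047.7 + 0.243·J = 0.463·(1150 + J)
(0.243 − 0.463)·J = 0.463×1150 − 1047.7 = -515.2
J = -515.2 / -0.220 = 2341.8 lb/h

2342 lb/h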